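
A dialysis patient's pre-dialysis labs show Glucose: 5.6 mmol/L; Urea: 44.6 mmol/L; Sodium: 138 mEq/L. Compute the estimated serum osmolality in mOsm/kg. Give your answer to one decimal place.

Calculated osmolality = 2·Na + glucose + urea
= 2·138 + 5.6 + 44.6
= 276 + 5.60 + 44.60
= 326.2 mOsm/kg

326.2 mOsm/kg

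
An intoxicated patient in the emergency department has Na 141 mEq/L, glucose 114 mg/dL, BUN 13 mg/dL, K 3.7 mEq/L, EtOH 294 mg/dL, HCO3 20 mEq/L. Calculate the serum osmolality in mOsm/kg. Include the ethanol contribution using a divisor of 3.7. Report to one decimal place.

372.4 mOsm/kg

Calculated osmolality = 2·Na + glucose/18 + BUN/2.8 + ethanol/3.7
= 2·141 + 114/18 + 13/2.8 + 294/3.7
= 282 + 6.33 + 4.64 + 79.46
= 372.43 mOsm/kg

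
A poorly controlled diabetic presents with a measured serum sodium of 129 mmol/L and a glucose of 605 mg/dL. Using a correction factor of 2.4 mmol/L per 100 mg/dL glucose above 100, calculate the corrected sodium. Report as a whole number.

141 mmol/L

Corrected Na = measured Na + 2.4 · (glucose − 100)/100
= 129 + 2.4 · (605 − 100)/100
= 129 + 12.1
= 141.1 mmol/L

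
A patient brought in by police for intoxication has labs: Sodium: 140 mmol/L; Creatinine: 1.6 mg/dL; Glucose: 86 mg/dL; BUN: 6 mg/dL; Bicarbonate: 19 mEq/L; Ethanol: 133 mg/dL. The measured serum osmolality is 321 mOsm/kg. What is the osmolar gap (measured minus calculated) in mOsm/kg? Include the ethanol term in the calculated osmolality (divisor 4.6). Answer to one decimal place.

5.2 mOsm/kg

Calculated osmolality = 2·Na + glucose/18 + BUN/2.8 + ethanol/4.6
= 2·140 + 86/18 + 6/2.8 + 133/4.6
= 280 + 4.78 + 2.14 + 28.91
= 315.83 mOsm/kg ≈ 315.8 mOsm/kg
Osmolar gap = measured − calculated = 321 − 315.8 = 5.2 mOsm/kg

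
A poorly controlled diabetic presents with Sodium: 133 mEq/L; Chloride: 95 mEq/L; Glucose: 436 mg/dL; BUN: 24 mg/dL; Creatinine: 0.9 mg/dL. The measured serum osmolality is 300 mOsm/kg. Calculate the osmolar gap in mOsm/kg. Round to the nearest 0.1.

Calculated osmolality = 2·Na + glucose/18 + BUN/2.8
= 2·133 + 436/18 + 24/2.8
= 266 + 24.22 + 8.57
= 298.79 mOsm/kg ≈ 298.8 mOsm/kg
Osmolar gap = measured − calculated = 300 − 298.8 = 1.2 mOsm/kg

1.2 mOsm/kg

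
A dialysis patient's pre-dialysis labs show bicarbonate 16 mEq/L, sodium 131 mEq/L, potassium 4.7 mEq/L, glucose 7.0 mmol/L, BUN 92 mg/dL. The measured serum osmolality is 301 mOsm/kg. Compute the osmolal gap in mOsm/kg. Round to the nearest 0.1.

Calculated osmolality = 2·Na + glucose + BUN/2.8
= 2·131 + 7 + 92/2.8
= 262 + 7 + 32.86
= 301.86 mOsm/kg ≈ 301.9 mOsm/kg
Osmolar gap = measured − calculated = 301 − 301.9 = -0.9 mOsm/kg

-0.9 mOsm/kg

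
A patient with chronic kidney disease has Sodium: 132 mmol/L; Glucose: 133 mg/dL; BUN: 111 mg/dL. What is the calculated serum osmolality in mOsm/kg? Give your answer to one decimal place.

311.0 mOsm/kg

Calculated osmolality = 2·Na + glucose/18 + BUN/2.8
= 2·132 + 133/18 + 111/2.8
= 264 + 7.39 + 39.64
= 311.03 mOsm/kg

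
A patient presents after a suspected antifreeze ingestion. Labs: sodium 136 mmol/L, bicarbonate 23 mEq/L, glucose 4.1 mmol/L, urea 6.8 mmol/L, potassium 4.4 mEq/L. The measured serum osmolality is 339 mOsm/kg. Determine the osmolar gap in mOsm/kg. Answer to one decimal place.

56.1 mOsm/kg

Calculated osmolality = 2·Na + glucose + urea
= 2·136 + 4.1 + 6.8
= 272 + 4.10 + 6.80
= 282.9 mOsm/kg ≈ 282.9 mOsm/kg
Osmolar gap = measured − calculated = 339 − 282.9 = 56.1 mOsm/kg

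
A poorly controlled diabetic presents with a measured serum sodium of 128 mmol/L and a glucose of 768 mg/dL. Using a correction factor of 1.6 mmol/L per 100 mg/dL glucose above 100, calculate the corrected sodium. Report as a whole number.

Corrected Na = measured Na + 1.6 · (glucose − 100)/100
= 128 + 1.6 · (768 − 100)/100
= 128 + 10.7
= 138.7 mmol/L

139 mmol/L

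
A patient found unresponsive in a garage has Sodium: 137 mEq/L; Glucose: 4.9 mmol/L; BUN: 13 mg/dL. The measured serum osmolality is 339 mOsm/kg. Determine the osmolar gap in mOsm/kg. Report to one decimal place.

Calculated osmolality = 2·Na + glucose + BUN/2.8
= 2·137 + 4.9 + 13/2.8
= 274 + 4.90 + 4.64
= 283.54 mOsm/kg ≈ 283.5 mOsm/kg
Osmolar gap = measured − calculated = 339 − 283.5 = 55.5 mOsm/kg

55.5 mOsm/kg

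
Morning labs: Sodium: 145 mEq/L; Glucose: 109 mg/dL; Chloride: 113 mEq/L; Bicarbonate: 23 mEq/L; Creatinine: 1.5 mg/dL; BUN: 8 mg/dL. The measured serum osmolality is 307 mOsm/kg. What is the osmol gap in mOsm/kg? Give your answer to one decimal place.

Calculated osmolality = 2·Na + glucose/18 + BUN/2.8
= 2·145 + 109/18 + 8/2.8
= 290 + 6.06 + 2.86
= 298.92 mOsm/kg ≈ 298.9 mOsm/kg
Osmolar gap = measured − calculated = 307 − 298.9 = 8.1 mOsm/kg

8.1 mOsm/kg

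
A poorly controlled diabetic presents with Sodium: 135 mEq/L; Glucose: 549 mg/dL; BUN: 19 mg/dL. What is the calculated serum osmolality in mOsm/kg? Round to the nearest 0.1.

307.3 mOsm/kg

Calculated osmolality = 2·Na + glucose/18 + BUN/2.8
= 2·135 + 549/18 + 19/2.8
= 270 + 30.50 + 6.79
= 307.29 mOsm/kg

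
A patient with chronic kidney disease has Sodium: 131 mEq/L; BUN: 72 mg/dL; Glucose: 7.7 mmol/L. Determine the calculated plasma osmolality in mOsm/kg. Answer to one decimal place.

Calculated osmolality = 2·Na + glucose + BUN/2.8
= 2·131 + 7.7 + 72/2.8
= 262 + 7.70 + 25.71
= 295.41 mOsm/kg

295.4 mOsm/kg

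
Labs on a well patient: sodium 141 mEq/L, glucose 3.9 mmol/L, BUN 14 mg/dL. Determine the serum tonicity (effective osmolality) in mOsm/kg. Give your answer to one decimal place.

Effective osmolality excludes urea (freely permeant across cell membranes):
2·Na + glucose
= 2·141 + 3.9
= 282 + 3.9
= 285.9 mOsm/kg

285.9 mOsm/kg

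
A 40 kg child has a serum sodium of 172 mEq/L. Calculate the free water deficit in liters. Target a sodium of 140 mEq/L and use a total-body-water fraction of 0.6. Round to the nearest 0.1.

5.5 L

TBW = 0.6 · 40 = 24 L
Free water deficit = TBW · (Na/140 − 1)
= 24 · (172/140 − 1)
= 24 · 0.2286
= 5.49 L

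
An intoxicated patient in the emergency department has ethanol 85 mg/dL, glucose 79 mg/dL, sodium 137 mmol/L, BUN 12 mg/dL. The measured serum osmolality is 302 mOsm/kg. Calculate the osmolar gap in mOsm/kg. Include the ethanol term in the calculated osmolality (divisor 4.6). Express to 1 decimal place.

Calculated osmolality = 2·Na + glucose/18 + BUN/2.8 + ethanol/4.6
= 2·137 + 79/18 + 12/2.8 + 85/4.6
= 274 + 4.39 + 4.29 + 18.48
= 301.16 mOsm/kg ≈ 301.2 mOsm/kg
Osmolar gap = measured − calculated = 302 − 301.2 = 0.8 mOsm/kg

0.8 mOsm/kg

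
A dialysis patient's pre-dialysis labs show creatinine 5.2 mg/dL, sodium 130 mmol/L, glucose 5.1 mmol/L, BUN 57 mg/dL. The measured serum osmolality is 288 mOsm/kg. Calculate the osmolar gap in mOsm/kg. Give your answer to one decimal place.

2.5 mOsm/kg

Calculated osmolality = 2·Na + glucose + BUN/2.8
= 2·130 + 5.1 + 57/2.8
= 260 + 5.10 + 20.36
= 285.46 mOsm/kg ≈ 285.5 mOsm/kg
Osmolar gap = measured − calculated = 288 − 285.5 = 2.5 mOsm/kg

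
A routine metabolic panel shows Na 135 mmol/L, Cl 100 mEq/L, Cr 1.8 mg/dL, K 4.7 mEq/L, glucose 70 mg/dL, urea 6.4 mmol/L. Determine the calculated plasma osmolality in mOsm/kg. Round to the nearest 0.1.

280.3 mOsm/kg

Calculated osmolality = 2·Na + glucose/18 + urea
= 2·135 + 70/18 + 6.4
= 270 + 3.89 + 6.40
= 280.29 mOsm/kg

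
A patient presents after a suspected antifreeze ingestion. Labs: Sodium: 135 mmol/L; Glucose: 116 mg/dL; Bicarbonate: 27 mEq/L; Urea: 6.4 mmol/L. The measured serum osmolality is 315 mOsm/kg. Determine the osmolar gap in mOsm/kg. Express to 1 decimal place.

Calculated osmolality = 2·Na + glucose/18 + urea
= 2·135 + 116/18 + 6.4
= 270 + 6.44 + 6.40
= 282.84 mOsm/kg ≈ 282.8 mOsm/kg
Osmolar gap = measured − calculated = 315 − 282.8 = 32.2 mOsm/kg

32.2 mOsm/kg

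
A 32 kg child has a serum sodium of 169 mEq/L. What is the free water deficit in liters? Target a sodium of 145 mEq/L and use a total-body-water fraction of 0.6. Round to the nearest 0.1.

TBW = 0.6 · 32 = 19.2 L
Free water deficit = TBW · (Na/145 − 1)
= 19.2 · (169/145 − 1)
= 19.2 · 0.1655
= 3.18 L

3.2 L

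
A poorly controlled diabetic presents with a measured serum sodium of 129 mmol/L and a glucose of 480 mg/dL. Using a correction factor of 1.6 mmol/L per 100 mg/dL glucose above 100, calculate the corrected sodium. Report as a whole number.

Corrected Na = measured Na + 1.6 · (glucose − 100)/100
= 129 + 1.6 · (480 − 100)/100
= 129 + 6.1
= 135.1 mmol/L

135 mmol/L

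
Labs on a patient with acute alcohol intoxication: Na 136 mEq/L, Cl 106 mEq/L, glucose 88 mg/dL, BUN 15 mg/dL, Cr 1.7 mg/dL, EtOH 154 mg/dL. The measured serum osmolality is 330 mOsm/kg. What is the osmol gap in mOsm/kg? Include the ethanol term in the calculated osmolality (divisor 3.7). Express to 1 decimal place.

6.1 mOsm/kg

Calculated osmolality = 2·Na + glucose/18 + BUN/2.8 + ethanol/3.7
= 2·136 + 88/18 + 15/2.8 + 154/3.7
= 272 + 4.89 + 5.36 + 41.62
= 323.87 mOsm/kg ≈ 323.9 mOsm/kg
Osmolar gap = measured − calculated = 330 − 323.9 = 6.1 mOsm/kg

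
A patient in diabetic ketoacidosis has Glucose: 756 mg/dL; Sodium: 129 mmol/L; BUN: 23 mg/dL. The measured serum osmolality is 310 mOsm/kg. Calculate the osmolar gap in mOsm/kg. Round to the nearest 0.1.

1.8 mOsm/kg

Calculated osmolality = 2·Na + glucose/18 + BUN/2.8
= 2·129 + 756/18 + 23/2.8
= 258 + 42 + 8.21
= 308.21 mOsm/kg ≈ 308.2 mOsm/kg
Osmolar gap = measured − calculated = 310 − 308.2 = 1.8 mOsm/kg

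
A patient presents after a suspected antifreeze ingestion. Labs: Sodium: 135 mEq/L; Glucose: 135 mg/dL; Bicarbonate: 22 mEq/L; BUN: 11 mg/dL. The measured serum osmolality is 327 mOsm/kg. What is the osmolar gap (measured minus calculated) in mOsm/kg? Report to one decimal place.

Calculated osmolality = 2·Na + glucose/18 + BUN/2.8
= 2·135 + 135/18 + 11/2.8
= 270 + 7.50 + 3.93
= 281.43 mOsm/kg ≈ 281.4 mOsm/kg
Osmolar gap = measured − calculated = 327 − 281.4 = 45.6 mOsm/kg

45.6 mOsm/kg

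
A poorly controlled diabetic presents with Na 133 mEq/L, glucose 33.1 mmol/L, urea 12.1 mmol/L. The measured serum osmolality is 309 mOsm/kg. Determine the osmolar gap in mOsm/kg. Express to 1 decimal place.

-2.2 mOsm/kg

Calculated osmolality = 2·Na + glucose + urea
= 2·133 + 33.1 + 12.1
= 266 + 33.10 + 12.10
= 311.2 mOsm/kg ≈ 311.2 mOsm/kg
Osmolar gap = measured − calculated = 309 − 311.2 = -2.2 mOsm/kg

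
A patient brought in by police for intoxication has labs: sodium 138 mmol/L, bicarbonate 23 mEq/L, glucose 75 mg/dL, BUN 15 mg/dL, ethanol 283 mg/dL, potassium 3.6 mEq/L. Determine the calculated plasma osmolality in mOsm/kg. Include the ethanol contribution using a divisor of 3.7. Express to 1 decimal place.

362.0 mOsm/kg

Calculated osmolality = 2·Na + glucose/18 + BUN/2.8 + ethanol/3.7
= 2·138 + 75/18 + 15/2.8 + 283/3.7
= 276 + 4.17 + 5.36 + 76.49
= 362.02 mOsm/kg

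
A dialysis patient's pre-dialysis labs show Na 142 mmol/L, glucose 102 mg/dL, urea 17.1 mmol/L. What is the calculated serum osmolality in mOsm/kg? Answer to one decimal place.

306.8 mOsm/kg

Calculated osmolality = 2·Na + glucose/18 + urea
= 2·142 + 102/18 + 17.1
= 284 + 5.67 + 17.10
= 306.77 mOsm/kg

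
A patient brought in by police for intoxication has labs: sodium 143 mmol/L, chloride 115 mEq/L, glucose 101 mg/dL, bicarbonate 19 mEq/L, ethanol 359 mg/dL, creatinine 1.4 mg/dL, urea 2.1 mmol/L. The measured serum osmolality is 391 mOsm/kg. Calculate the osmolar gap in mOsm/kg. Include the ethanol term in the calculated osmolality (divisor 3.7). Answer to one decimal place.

Calculated osmolality = 2·Na + glucose/18 + urea + ethanol/3.7
= 2·143 + 101/18 + 2.1 + 359/3.7
= 286 + 5.61 + 2.10 + 97.03
= 390.74 mOsm/kg ≈ 390.7 mOsm/kg
Osmolar gap = measured − calculated = 391 − 390.7 = 0.3 mOsm/kg

0.3 mOsm/kg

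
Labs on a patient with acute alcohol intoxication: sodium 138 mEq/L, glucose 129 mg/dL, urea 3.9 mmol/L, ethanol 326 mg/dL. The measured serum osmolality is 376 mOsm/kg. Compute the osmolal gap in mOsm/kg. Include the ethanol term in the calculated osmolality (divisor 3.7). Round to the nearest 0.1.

Calculated osmolality = 2·Na + glucose/18 + urea + ethanol/3.7
= 2·138 + 129/18 + 3.9 + 326/3.7
= 276 + 7.17 + 3.90 + 88.11
= 375.18 mOsm/kg ≈ 375.2 mOsm/kg
Osmolar gap = measured − calculated = 376 − 375.2 = 0.8 mOsm/kg

0.8 mOsm/kg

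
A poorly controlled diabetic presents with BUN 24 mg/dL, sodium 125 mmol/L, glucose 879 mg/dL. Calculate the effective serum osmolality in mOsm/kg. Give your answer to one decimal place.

Effective osmolality excludes urea (freely permeant across cell membranes):
2·Na + glucose/18
= 2·125 + 879/18
= 250 + 48.83
= 298.83 mOsm/kg

298.8 mOsm/kg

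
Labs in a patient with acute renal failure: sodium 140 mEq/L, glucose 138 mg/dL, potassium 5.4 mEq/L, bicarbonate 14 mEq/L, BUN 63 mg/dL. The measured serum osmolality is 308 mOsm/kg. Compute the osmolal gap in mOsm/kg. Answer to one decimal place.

Calculated osmolality = 2·Na + glucose/18 + BUN/2.8
= 2·140 + 138/18 + 63/2.8
= 280 + 7.67 + 22.50
= 310.17 mOsm/kg ≈ 310.2 mOsm/kg
Osmolar gap = measured − calculated = 308 − 310.2 = -2.2 mOsm/kg

-2.2 mOsm/kg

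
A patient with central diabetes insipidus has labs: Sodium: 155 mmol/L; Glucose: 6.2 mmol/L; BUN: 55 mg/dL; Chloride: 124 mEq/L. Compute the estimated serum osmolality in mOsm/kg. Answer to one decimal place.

Calculated osmolality = 2·Na + glucose + BUN/2.8
= 2·155 + 6.2 + 55/2.8
= 310 + 6.20 + 19.64
= 335.84 mOsm/kg

335.8 mOsm/kg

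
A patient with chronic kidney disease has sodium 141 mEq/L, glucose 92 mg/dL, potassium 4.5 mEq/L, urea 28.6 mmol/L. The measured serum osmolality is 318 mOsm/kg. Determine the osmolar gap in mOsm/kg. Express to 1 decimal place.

Calculated osmolality = 2·Na + glucose/18 + urea
= 2·141 + 92/18 + 28.6
= 282 + 5.11 + 28.60
= 315.71 mOsm/kg ≈ 315.7 mOsm/kg
Osmolar gap = measured − calculated = 318 − 315.7 = 2.3 mOsm/kg

2.3 mOsm/kg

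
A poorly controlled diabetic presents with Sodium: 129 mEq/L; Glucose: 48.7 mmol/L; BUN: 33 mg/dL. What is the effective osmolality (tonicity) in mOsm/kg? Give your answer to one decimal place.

306.7 mOsm/kg

Effective osmolality excludes urea (freely permeant across cell membranes):
2·Na + glucose
= 2·129 + 48.7
= 258 + 48.7
= 306.7 mOsm/kg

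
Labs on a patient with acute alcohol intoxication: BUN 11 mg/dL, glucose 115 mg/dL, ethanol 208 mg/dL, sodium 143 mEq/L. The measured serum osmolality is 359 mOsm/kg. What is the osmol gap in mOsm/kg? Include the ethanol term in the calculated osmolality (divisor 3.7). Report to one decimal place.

6.5 mOsm/kg

Calculated osmolality = 2·Na + glucose/18 + BUN/2.8 + ethanol/3.7
= 2·143 + 115/18 + 11/2.8 + 208/3.7
= 286 + 6.39 + 3.93 + 56.22
= 352.54 mOsm/kg ≈ 352.5 mOsm/kg
Osmolar gap = measured − calculated = 359 − 352.5 = 6.5 mOsm/kg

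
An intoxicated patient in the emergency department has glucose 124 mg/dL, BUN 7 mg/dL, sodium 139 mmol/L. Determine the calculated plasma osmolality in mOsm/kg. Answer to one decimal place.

Calculated osmolality = 2·Na + glucose/18 + BUN/2.8
= 2·139 + 124/18 + 7/2.8
= 278 + 6.89 + 2.50
= 287.39 mOsm/kg

287.4 mOsm/kg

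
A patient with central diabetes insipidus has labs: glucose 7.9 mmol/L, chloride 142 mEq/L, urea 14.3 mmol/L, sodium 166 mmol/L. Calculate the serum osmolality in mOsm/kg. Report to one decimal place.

354.2 mOsm/kg

Calculated osmolality = 2·Na + glucose + urea
= 2·166 + 7.9 + 14.3
= 332 + 7.90 + 14.30
= 354.2 mOsm/kg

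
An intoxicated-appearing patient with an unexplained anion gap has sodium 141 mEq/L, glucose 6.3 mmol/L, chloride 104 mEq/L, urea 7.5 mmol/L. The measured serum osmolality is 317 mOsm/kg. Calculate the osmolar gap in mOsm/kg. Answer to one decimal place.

21.2 mOsm/kg

Calculated osmolality = 2·Na + glucose + urea
= 2·141 + 6.3 + 7.5
= 282 + 6.30 + 7.50
= 295.8 mOsm/kg ≈ 295.8 mOsm/kg
Osmolar gap = measured − calculated = 317 − 295.8 = 21.2 mOsm/kg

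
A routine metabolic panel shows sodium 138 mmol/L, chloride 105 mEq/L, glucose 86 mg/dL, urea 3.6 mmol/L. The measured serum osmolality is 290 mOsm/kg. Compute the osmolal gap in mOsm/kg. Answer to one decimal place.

Calculated osmolality = 2·Na + glucose/18 + urea
= 2·138 + 86/18 + 3.6
= 276 + 4.78 + 3.60
= 284.38 mOsm/kg ≈ 284.4 mOsm/kg
Osmolar gap = measured − calculated = 290 − 284.4 = 5.6 mOsm/kg

5.6 mOsm/kg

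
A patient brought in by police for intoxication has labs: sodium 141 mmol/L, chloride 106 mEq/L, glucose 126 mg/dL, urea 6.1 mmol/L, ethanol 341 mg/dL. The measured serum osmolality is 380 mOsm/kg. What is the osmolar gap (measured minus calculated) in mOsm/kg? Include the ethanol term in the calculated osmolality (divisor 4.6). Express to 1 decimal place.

Calculated osmolality = 2·Na + glucose/18 + urea + ethanol/4.6
= 2·141 + 126/18 + 6.1 + 341/4.6
= 282 + 7 + 6.10 + 74.13
= 369.23 mOsm/kg ≈ 369.2 mOsm/kg
Osmolar gap = measured − calculated = 380 − 369.2 = 10.8 mOsm/kg

10.8 mOsm/kg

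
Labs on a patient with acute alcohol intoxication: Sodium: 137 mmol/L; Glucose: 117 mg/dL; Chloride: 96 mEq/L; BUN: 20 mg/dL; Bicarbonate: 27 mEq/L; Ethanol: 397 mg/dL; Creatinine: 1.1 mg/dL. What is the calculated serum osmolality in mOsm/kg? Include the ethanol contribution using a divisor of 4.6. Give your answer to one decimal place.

373.9 mOsm/kg

Calculated osmolality = 2·Na + glucose/18 + BUN/2.8 + ethanol/4.6
= 2·137 + 117/18 + 20/2.8 + 397/4.6
= 274 + 6.50 + 7.14 + 86.30
= 373.94 mOsm/kg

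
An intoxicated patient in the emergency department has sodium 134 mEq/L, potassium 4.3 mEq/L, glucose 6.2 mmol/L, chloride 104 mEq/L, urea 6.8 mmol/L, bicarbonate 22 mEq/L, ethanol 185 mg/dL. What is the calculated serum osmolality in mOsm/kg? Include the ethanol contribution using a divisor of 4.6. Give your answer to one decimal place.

Calculated osmolality = 2·Na + glucose + urea + ethanol/4.6
= 2·134 + 6.2 + 6.8 + 185/4.6
= 268 + 6.20 + 6.80 + 40.22
= 321.22 mOsm/kg

321.2 mOsm/kg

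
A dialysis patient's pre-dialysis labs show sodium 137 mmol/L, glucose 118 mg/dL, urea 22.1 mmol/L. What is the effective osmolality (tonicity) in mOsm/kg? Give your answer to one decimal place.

Effective osmolality excludes urea (freely permeant across cell membranes):
2·Na + glucose/18
= 2·137 + 118/18
= 274 + 6.56
= 280.56 mOsm/kg

280.6 mOsm/kg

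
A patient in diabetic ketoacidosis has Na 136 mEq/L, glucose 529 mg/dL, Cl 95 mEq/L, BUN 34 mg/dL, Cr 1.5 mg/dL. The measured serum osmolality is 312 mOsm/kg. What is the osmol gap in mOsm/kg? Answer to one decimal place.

Calculated osmolality = 2·Na + glucose/18 + BUN/2.8
= 2·136 + 529/18 + 34/2.8
= 272 + 29.39 + 12.14
= 313.53 mOsm/kg ≈ 313.5 mOsm/kg
Osmolar gap = measured − calculated = 312 − 313.5 = -1.5 mOsm/kg

-1.5 mOsm/kg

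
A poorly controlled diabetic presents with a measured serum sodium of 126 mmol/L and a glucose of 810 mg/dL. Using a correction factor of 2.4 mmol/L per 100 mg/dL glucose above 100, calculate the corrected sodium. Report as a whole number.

Corrected Na = measured Na + 2.4 · (glucose − 100)/100
= 126 + 2.4 · (810 − 100)/100
= 126 + 17
= 143 mmol/L

143 mmol/L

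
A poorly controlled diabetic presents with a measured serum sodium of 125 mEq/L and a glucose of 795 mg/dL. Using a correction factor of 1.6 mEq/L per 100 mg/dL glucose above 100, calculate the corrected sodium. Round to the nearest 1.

Corrected Na = measured Na + 1.6 · (glucose − 100)/100
= 125 + 1.6 · (795 − 100)/100
= 125 + 11.1
= 136.1 mEq/L

136 mEq/L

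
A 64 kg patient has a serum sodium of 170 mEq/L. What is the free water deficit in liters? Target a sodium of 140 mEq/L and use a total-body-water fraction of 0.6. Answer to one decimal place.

8.2 L

TBW = 0.6 · 64 = 38.4 L
Free water deficit = TBW · (Na/140 − 1)
= 38.4 · (170/140 − 1)
= 38.4 · 0.2143
= 8.23 L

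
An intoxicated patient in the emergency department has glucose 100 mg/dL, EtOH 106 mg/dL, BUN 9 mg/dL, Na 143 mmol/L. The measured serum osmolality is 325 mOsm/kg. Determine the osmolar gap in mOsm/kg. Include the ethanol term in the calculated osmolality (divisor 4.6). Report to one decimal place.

Calculated osmolality = 2·Na + glucose/18 + BUN/2.8 + ethanol/4.6
= 2·143 + 100/18 + 9/2.8 + 106/4.6
= 286 + 5.56 + 3.21 + 23.04
= 317.81 mOsm/kg ≈ 317.8 mOsm/kg
Osmolar gap = measured − calculated = 325 − 317.8 = 7.2 mOsm/kg

7.2 mOsm/kg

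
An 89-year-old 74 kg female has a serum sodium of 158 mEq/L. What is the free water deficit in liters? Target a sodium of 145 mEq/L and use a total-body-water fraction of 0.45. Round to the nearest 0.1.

3.0 L

TBW = 0.45 · 74 = 33.3 L
Free water deficit = TBW · (Na/145 − 1)
= 33.3 · (158/145 − 1)
= 33.3 · 0.0897
= 2.99 L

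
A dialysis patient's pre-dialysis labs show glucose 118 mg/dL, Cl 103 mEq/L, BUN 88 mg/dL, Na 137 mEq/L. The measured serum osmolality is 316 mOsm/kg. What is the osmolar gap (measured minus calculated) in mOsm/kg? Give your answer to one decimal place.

4.0 mOsm/kg

Calculated osmolality = 2·Na + glucose/18 + BUN/2.8
= 2·137 + 118/18 + 88/2.8
= 274 + 6.56 + 31.43
= 311.99 mOsm/kg ≈ 312.0 mOsm/kg
Osmolar gap = measured − calculated = 316 − 312.0 = 4.0 mOsm/kg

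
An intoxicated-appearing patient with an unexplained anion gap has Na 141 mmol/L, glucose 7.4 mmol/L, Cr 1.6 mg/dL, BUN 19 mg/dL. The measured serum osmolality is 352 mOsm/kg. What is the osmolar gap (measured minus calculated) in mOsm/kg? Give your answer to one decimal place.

Calculated osmolality = 2·Na + glucose + BUN/2.8
= 2·141 + 7.4 + 19/2.8
= 282 + 7.40 + 6.79
= 296.19 mOsm/kg ≈ 296.2 mOsm/kg
Osmolar gap = measured − calculated = 352 − 296.2 = 55.8 mOsm/kg

55.8 mOsm/kg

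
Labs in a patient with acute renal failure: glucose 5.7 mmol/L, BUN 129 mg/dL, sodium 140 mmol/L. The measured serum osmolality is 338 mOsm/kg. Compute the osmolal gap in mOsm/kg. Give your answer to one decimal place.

Calculated osmolality = 2·Na + glucose + BUN/2.8
= 2·140 + 5.7 + 129/2.8
= 280 + 5.70 + 46.07
= 331.77 mOsm/kg ≈ 331.8 mOsm/kg
Osmolar gap = measured − calculated = 338 − 331.8 = 6.2 mOsm/kg

6.2 mOsm/kg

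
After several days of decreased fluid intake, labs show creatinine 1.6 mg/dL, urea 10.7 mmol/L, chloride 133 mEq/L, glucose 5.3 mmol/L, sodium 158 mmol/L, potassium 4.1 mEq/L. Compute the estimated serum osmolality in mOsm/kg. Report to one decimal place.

Calculated osmolality = 2·Na + glucose + urea
= 2·158 + 5.3 + 10.7
= 316 + 5.30 + 10.70
= 332 mOsm/kg

332.0 mOsm/kg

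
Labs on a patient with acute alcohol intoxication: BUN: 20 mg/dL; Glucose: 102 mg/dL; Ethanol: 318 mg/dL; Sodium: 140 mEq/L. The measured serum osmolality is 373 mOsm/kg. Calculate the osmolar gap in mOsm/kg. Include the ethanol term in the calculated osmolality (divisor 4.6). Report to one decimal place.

11.1 mOsm/kg

Calculated osmolality = 2·Na + glucose/18 + BUN/2.8 + ethanol/4.6
= 2·140 + 102/18 + 20/2.8 + 318/4.6
= 280 + 5.67 + 7.14 + 69.13
= 361.94 mOsm/kg ≈ 361.9 mOsm/kg
Osmolar gap = measured − calculated = 373 − 361.9 = 11.1 mOsm/kg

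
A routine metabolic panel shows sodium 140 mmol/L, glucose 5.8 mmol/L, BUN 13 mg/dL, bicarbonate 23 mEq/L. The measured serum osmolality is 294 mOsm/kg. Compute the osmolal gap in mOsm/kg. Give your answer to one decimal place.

Calculated osmolality = 2·Na + glucose + BUN/2.8
= 2·140 + 5.8 + 13/2.8
= 280 + 5.80 + 4.64
= 290.44 mOsm/kg ≈ 290.4 mOsm/kg
Osmolar gap = measured − calculated = 294 − 290.4 = 3.6 mOsm/kg

3.6 mOsm/kg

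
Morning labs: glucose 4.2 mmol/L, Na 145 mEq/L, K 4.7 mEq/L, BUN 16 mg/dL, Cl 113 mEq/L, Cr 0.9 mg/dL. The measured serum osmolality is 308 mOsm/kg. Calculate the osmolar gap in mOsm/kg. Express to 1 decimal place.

8.1 mOsm/kg

Calculated osmolality = 2·Na + glucose + BUN/2.8
= 2·145 + 4.2 + 16/2.8
= 290 + 4.20 + 5.71
= 299.91 mOsm/kg ≈ 299.9 mOsm/kg
Osmolar gap = measured − calculated = 308 − 299.9 = 8.1 mOsm/kg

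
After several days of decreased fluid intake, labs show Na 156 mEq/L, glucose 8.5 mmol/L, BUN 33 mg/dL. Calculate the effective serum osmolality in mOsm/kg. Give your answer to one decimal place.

Effective osmolality excludes urea (freely permeant across cell membranes):
2·Na + glucose
= 2·156 + 8.5
= 312 + 8.5
= 320.5 mOsm/kg

320.5 mOsm/kg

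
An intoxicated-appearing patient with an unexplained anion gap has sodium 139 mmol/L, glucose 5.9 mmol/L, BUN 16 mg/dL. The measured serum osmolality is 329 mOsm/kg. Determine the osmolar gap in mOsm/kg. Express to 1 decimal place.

39.4 mOsm/kg

Calculated osmolality = 2·Na + glucose + BUN/2.8
= 2·139 + 5.9 + 16/2.8
= 278 + 5.90 + 5.71
= 289.61 mOsm/kg ≈ 289.6 mOsm/kg
Osmolar gap = measured − calculated = 329 − 289.6 = 39.4 mOsm/kg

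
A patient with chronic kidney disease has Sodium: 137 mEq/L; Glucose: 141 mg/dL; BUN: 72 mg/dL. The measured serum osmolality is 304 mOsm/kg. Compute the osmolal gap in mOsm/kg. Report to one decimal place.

-3.5 mOsm/kg

Calculated osmolality = 2·Na + glucose/18 + BUN/2.8
= 2·137 + 141/18 + 72/2.8
= 274 + 7.83 + 25.71
= 307.54 mOsm/kg ≈ 307.5 mOsm/kg
Osmolar gap = measured − calculated = 304 − 307.5 = -3.5 mOsm/kg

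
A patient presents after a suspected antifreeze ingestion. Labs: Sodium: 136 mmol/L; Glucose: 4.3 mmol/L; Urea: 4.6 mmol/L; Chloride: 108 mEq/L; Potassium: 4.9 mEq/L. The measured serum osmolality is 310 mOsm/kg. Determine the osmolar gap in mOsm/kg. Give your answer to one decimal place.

29.1 mOsm/kg

Calculated osmolality = 2·Na + glucose + urea
= 2·136 + 4.3 + 4.6
= 272 + 4.30 + 4.60
= 280.9 mOsm/kg ≈ 280.9 mOsm/kg
Osmolar gap = measured − calculated = 310 − 280.9 = 29.1 mOsm/kg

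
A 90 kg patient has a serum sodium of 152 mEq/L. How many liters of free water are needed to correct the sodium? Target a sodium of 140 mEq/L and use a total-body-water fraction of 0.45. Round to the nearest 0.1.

TBW = 0.45 · 90 = 40.5 L
Free water deficit = TBW · (Na/140 − 1)
= 40.5 · (152/140 − 1)
= 40.5 · 0.0857
= 3.47 L

3.5 L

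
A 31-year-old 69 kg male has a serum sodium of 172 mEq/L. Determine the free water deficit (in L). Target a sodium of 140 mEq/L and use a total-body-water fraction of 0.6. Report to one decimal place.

9.5 L

TBW = 0.6 · 69 = 41.4 L
Free water deficit = TBW · (Na/140 − 1)
= 41.4 · (172/140 − 1)
= 41.4 · 0.2286
= 9.46 L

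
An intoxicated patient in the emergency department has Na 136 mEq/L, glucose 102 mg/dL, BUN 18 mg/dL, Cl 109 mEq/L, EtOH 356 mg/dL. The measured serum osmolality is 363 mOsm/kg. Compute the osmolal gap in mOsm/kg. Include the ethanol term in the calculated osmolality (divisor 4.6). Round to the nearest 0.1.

1.5 mOsm/kg

Calculated osmolality = 2·Na + glucose/18 + BUN/2.8 + ethanol/4.6
= 2·136 + 102/18 + 18/2.8 + 356/4.6
= 272 + 5.67 + 6.43 + 77.39
= 361.49 mOsm/kg ≈ 361.5 mOsm/kg
Osmolar gap = measured − calculated = 363 − 361.5 = 1.5 mOsm/kg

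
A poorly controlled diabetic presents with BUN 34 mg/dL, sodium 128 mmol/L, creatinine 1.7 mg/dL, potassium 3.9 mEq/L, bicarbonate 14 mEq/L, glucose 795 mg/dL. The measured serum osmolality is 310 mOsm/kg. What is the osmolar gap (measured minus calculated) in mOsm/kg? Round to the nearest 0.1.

-2.3 mOsm/kg

Calculated osmolality = 2·Na + glucose/18 + BUN/2.8
= 2·128 + 795/18 + 34/2.8
= 256 + 44.17 + 12.14
= 312.31 mOsm/kg ≈ 312.3 mOsm/kg
Osmolar gap = measured − calculated = 310 − 312.3 = -2.3 mOsm/kg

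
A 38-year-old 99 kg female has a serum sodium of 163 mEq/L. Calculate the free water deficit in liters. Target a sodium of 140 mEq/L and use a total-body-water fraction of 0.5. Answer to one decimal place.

TBW = 0.5 · 99 = 49.5 L
Free water deficit = TBW · (Na/140 − 1)
= 49.5 · (163/140 − 1)
= 49.5 · 0.1643
= 8.13 L

8.1 L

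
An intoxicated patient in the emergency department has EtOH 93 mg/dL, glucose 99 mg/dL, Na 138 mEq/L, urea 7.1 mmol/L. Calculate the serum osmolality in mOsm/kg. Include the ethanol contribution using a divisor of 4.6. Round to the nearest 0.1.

308.8 mOsm/kg

Calculated osmolality = 2·Na + glucose/18 + urea + ethanol/4.6
= 2·138 + 99/18 + 7.1 + 93/4.6
= 276 + 5.50 + 7.10 + 20.22
= 308.82 mOsm/kg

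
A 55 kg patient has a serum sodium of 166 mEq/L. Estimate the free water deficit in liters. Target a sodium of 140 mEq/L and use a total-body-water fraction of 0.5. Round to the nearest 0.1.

TBW = 0.5 · 55 = 27.5 L
Free water deficit = TBW · (Na/140 − 1)
= 27.5 · (166/140 − 1)
= 27.5 · 0.1857
= 5.11 L

5.1 L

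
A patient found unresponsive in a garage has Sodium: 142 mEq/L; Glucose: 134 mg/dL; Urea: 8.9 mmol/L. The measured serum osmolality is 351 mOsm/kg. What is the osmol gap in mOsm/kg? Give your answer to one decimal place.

50.7 mOsm/kg

Calculated osmolality = 2·Na + glucose/18 + urea
= 2·142 + 134/18 + 8.9
= 284 + 7.44 + 8.90
= 300.34 mOsm/kg ≈ 300.3 mOsm/kg
Osmolar gap = measured − calculated = 351 − 300.3 = 50.7 mOsm/kg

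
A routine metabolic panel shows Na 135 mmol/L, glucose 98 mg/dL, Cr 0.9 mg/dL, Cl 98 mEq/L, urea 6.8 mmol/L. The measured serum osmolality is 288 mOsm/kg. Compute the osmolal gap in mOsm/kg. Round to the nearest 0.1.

5.8 mOsm/kg

Calculated osmolality = 2·Na + glucose/18 + urea
= 2·135 + 98/18 + 6.8
= 270 + 5.44 + 6.80
= 282.24 mOsm/kg ≈ 282.2 mOsm/kg
Osmolar gap = measured − calculated = 288 − 282.2 = 5.8 mOsm/kg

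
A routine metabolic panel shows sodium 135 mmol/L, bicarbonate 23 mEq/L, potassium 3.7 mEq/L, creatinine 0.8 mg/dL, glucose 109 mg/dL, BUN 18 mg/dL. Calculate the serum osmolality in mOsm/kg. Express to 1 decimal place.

282.5 mOsm/kg

Calculated osmolality = 2·Na + glucose/18 + BUN/2.8
= 2·135 + 109/18 + 18/2.8
= 270 + 6.06 + 6.43
= 282.49 mOsm/kg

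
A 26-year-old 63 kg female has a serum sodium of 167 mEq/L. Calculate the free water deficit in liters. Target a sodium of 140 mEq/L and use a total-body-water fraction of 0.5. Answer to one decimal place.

6.1 L

TBW = 0.5 · 63 = 31.5 L
Free water deficit = TBW · (Na/140 − 1)
= 31.5 · (167/140 − 1)
= 31.5 · 0.1929
= 6.08 L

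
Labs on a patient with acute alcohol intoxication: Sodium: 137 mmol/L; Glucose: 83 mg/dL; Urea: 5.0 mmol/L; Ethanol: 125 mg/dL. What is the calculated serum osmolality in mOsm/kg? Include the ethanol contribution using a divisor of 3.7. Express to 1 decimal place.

317.4 mOsm/kg

Calculated osmolality = 2·Na + glucose/18 + urea + ethanol/3.7
= 2·137 + 83/18 + 5 + 125/3.7
= 274 + 4.61 + 5 + 33.78
= 317.39 mOsm/kg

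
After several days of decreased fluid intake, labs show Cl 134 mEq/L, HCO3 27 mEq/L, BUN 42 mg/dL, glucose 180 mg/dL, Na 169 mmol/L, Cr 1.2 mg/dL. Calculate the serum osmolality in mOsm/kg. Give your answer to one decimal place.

Calculated osmolality = 2·Na + glucose/18 + BUN/2.8
= 2·169 + 180/18 + 42/2.8
= 338 + 10 + 15
= 363 mOsm/kg

363.0 mOsm/kg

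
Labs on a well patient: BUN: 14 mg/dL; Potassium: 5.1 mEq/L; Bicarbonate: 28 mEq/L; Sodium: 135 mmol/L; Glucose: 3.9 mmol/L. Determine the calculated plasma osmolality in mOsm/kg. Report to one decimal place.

278.9 mOsm/kg

Calculated osmolality = 2·Na + glucose + BUN/2.8
= 2·135 + 3.9 + 14/2.8
= 270 + 3.90 + 5
= 278.9 mOsm/kg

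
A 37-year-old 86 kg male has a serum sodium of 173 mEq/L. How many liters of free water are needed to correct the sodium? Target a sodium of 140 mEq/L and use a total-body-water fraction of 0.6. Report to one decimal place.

TBW = 0.6 · 86 = 51.6 L
Free water deficit = TBW · (Na/140 − 1)
= 51.6 · (173/140 − 1)
= 51.6 · 0.2357
= 12.16 L

12.2 L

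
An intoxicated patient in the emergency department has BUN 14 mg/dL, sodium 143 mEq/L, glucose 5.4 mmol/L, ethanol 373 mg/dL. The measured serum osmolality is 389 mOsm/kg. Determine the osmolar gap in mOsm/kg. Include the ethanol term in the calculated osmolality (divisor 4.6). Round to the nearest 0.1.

11.5 mOsm/kg

Calculated osmolality = 2·Na + glucose + BUN/2.8 + ethanol/4.6
= 2·143 + 5.4 + 14/2.8 + 373/4.6
= 286 + 5.40 + 5 + 81.09
= 377.49 mOsm/kg ≈ 377.5 mOsm/kg
Osmolar gap = measured − calculated = 389 − 377.5 = 11.5 mOsm/kg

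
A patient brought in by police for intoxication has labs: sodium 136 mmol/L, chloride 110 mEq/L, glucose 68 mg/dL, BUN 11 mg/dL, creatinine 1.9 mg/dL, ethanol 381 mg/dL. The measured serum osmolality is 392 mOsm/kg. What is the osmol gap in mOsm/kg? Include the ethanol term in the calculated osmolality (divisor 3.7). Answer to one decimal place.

Calculated osmolality = 2·Na + glucose/18 + BUN/2.8 + ethanol/3.7
= 2·136 + 68/18 + 11/2.8 + 381/3.7
= 272 + 3.78 + 3.93 + 102.97
= 382.68 mOsm/kg ≈ 382.7 mOsm/kg
Osmolar gap = measured − calculated = 392 − 382.7 = 9.3 mOsm/kg

9.3 mOsm/kg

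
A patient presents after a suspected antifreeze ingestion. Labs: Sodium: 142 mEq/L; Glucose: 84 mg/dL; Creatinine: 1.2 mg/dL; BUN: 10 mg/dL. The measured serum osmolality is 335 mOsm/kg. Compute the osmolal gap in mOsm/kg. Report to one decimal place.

Calculated osmolality = 2·Na + glucose/18 + BUN/2.8
= 2·142 + 84/18 + 10/2.8
= 284 + 4.67 + 3.57
= 292.24 mOsm/kg ≈ 292.2 mOsm/kg
Osmolar gap = measured − calculated = 335 − 292.2 = 42.8 mOsm/kg

42.8 mOsm/kg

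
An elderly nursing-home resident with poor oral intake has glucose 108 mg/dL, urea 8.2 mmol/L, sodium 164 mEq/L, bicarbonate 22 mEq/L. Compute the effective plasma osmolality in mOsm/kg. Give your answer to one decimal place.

334.0 mOsm/kg

Effective osmolality excludes urea (freely permeant across cell membranes):
2·Na + glucose/18
= 2·164 + 108/18
= 328 + 6
= 334 mOsm/kg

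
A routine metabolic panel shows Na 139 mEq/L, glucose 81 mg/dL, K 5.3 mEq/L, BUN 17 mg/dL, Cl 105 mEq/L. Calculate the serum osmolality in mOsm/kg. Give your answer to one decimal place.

288.6 mOsm/kg

Calculated osmolality = 2·Na + glucose/18 + BUN/2.8
= 2·139 + 81/18 + 17/2.8
= 278 + 4.50 + 6.07
= 288.57 mOsm/kg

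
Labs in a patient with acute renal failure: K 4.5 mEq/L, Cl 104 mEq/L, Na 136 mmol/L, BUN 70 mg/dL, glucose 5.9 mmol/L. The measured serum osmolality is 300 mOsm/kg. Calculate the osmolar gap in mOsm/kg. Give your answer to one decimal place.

-2.9 mOsm/kg

Calculated osmolality = 2·Na + glucose + BUN/2.8
= 2·136 + 5.9 + 70/2.8
= 272 + 5.90 + 25
= 302.9 mOsm/kg ≈ 302.9 mOsm/kg
Osmolar gap = measured − calculated = 300 − 302.9 = -2.9 mOsm/kg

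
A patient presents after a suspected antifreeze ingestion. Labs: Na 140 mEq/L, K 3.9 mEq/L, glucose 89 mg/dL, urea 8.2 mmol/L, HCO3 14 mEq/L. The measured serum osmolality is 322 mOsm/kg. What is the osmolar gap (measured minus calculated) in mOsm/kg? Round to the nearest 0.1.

28.9 mOsm/kg

Calculated osmolality = 2·Na + glucose/18 + urea
= 2·140 + 89/18 + 8.2
= 280 + 4.94 + 8.20
= 293.14 mOsm/kg ≈ 293.1 mOsm/kg
Osmolar gap = measured − calculated = 322 − 293.1 = 28.9 mOsm/kg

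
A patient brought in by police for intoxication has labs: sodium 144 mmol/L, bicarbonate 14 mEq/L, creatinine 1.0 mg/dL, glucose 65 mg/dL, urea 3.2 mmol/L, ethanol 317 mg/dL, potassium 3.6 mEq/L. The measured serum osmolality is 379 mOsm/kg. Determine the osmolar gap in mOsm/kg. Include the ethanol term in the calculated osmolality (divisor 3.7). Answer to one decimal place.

-1.5 mOsm/kg

Calculated osmolality = 2·Na + glucose/18 + urea + ethanol/3.7
= 2·144 + 65/18 + 3.2 + 317/3.7
= 288 + 3.61 + 3.20 + 85.68
= 380.49 mOsm/kg ≈ 380.5 mOsm/kg
Osmolar gap = measured − calculated = 379 − 380.5 = -1.5 mOsm/kg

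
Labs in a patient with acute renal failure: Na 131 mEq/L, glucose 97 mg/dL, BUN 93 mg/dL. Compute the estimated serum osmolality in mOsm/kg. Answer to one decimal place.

300.6 mOsm/kg

Calculated osmolality = 2·Na + glucose/18 + BUN/2.8
= 2·131 + 97/18 + 93/2.8
= 262 + 5.39 + 33.21
= 300.6 mOsm/kg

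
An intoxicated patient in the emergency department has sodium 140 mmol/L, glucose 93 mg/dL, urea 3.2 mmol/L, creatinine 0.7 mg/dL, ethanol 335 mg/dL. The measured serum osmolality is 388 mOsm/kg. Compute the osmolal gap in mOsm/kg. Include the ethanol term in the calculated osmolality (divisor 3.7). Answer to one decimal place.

Calculated osmolality = 2·Na + glucose/18 + urea + ethanol/3.7
= 2·140 + 93/18 + 3.2 + 335/3.7
= 280 + 5.17 + 3.20 + 90.54
= 378.91 mOsm/kg ≈ 378.9 mOsm/kg
Osmolar gap = measured − calculated = 388 − 378.9 = 9.1 mOsm/kg

9.1 mOsm/kg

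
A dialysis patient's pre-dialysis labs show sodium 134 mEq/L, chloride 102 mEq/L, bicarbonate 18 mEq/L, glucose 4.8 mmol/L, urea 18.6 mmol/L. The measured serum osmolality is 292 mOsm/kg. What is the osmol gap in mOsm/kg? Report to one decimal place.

0.6 mOsm/kg

Calculated osmolality = 2·Na + glucose + urea
= 2·134 + 4.8 + 18.6
= 268 + 4.80 + 18.60
= 291.4 mOsm/kg ≈ 291.4 mOsm/kg
Osmolar gap = measured − calculated = 292 − 291.4 = 0.6 mOsm/kg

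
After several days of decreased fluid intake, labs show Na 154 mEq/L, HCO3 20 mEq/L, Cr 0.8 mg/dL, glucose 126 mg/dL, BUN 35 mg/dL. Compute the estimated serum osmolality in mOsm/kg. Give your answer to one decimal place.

327.5 mOsm/kg

Calculated osmolality = 2·Na + glucose/18 + BUN/2.8
= 2·154 + 126/18 + 35/2.8
= 308 + 7 + 12.50
= 327.5 mOsm/kg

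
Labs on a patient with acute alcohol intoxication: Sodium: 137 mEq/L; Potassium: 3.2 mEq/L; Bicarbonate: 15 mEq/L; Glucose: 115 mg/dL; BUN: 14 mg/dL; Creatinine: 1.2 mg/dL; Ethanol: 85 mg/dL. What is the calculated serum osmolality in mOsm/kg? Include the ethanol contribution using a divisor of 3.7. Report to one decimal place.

308.4 mOsm/kg

Calculated osmolality = 2·Na + glucose/18 + BUN/2.8 + ethanol/3.7
= 2·137 + 115/18 + 14/2.8 + 85/3.7
= 274 + 6.39 + 5 + 22.97
= 308.36 mOsm/kg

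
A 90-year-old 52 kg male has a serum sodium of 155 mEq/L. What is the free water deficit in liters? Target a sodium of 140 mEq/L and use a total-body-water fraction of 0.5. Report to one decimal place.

TBW = 0.5 · 52 = 26 L
Free water deficit = TBW · (Na/140 − 1)
= 26 · (155/140 − 1)
= 26 · 0.1071
= 2.78 L

2.8 L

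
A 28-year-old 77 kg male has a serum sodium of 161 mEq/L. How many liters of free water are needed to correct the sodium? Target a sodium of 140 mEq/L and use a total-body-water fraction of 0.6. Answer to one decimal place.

TBW = 0.6 · 77 = 46.2 L
Free water deficit = TBW · (Na/140 − 1)
= 46.2 · (161/140 − 1)
= 46.2 · 0.15
= 6.93 L

6.9 L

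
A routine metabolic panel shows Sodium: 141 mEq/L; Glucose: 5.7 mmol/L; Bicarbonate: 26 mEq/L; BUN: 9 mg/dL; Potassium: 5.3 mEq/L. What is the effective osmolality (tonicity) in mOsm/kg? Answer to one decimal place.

Effective osmolality excludes urea (freely permeant across cell membranes):
2·Na + glucose
= 2·141 + 5.7
= 282 + 5.7
= 287.7 mOsm/kg

287.7 mOsm/kg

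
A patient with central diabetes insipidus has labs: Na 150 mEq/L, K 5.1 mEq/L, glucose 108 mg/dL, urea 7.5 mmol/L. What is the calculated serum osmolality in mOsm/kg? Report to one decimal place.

313.5 mOsm/kg

Calculated osmolality = 2·Na + glucose/18 + urea
= 2·150 + 108/18 + 7.5
= 300 + 6 + 7.50
= 313.5 mOsm/kg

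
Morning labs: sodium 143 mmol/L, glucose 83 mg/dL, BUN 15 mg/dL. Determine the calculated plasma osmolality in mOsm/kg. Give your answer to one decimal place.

Calculated osmolality = 2·Na + glucose/18 + BUN/2.8
= 2·143 + 83/18 + 15/2.8
= 286 + 4.61 + 5.36
= 295.97 mOsm/kg

296.0 mOsm/kg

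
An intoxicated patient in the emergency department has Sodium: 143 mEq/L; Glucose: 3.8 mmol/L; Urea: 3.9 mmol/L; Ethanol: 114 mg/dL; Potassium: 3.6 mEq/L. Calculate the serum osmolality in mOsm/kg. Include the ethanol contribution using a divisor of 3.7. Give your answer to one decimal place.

Calculated osmolality = 2·Na + glucose + urea + ethanol/3.7
= 2·143 + 3.8 + 3.9 + 114/3.7
= 286 + 3.80 + 3.90 + 30.81
= 324.51 mOsm/kg

324.5 mOsm/kg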